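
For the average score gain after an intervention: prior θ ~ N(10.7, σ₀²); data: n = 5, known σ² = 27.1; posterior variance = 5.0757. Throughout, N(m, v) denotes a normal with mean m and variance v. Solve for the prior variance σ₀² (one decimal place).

Posterior precision equals prior precision plus data precision: 1/σ_n² = 1/σ₀² + n/σ².
So 1/σ₀² = 1/5.0757 − 5/27.1 = 0.197017 − 0.184502 = 0.012515.
Hence σ₀² = 1/0.012515 ≈ 79.9.

σ₀² = 79.9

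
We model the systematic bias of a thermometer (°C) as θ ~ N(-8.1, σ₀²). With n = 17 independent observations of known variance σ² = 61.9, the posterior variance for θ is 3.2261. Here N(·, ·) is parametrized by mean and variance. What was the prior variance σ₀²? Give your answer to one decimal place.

σ₀² = 28.3

Posterior precision equals prior precision plus data precision: 1/σ_n² = 1/σ₀² + n/σ².
So 1/σ₀² = 1/3.2261 − 17/61.9 = 0.309972 − 0.274637 = 0.035335.
Hence σ₀² = 1/0.035335 ≈ 28.3.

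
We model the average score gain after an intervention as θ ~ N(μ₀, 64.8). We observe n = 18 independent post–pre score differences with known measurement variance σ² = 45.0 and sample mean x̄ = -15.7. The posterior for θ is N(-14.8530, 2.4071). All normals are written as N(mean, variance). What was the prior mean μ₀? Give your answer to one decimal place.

μ₀ = 7.1

The posterior mean is a precision-weighted average: μ_n = (τ₀μ₀ + τ_data·x̄)/(τ₀+τ_data), with τ₀=1/σ₀² and τ_data=n/σ².
Here τ₀ = 1/64.8 = 0.015432 and τ_data = 18/45.0 = 0.400000, so τ_n = 0.415432.
Rearranging for μ₀: μ₀ = (μ_n·τ_n − τ_data·x̄)/τ₀ = (-14.8530·0.415432 − 0.400000·-15.7) / 0.015432 = 0.109589/0.015432 ≈ 7.1.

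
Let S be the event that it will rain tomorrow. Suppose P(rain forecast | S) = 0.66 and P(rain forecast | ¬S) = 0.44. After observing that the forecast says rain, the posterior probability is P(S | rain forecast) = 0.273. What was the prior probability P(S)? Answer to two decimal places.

P(S) = 0.20

In odds form, posterior odds = prior odds × likelihood ratio, so prior odds = posterior odds ÷ LR.
Posterior odds = 0.273/(1−0.273) = 0.3755. LR = 0.66/0.44 = 1.5000.
Prior odds = 0.3755/1.5000 = 0.2503, so P(S) = 0.2503/(1+0.2503) ≈ 0.20.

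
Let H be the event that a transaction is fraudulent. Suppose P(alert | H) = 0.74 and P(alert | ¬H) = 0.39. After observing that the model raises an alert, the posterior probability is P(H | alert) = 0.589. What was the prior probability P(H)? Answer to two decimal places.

Bayes' rule in odds form gives O(H|E) = O(H)·[P(E|H)/P(E|¬H)], hence O(H) = O(H|E)/LR.
Posterior odds = 0.589/(1−0.589) = 1.4331. LR = 0.74/0.39 = 1.8974.
Prior odds = 1.4331/1.8974 = 0.7553, so P(H) = 0.7553/(1+0.7553) ≈ 0.43.

P(H) = 0.43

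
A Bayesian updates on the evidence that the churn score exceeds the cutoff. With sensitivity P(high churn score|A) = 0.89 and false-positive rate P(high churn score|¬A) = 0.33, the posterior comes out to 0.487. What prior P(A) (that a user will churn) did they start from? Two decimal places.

Bayes' rule in odds form gives O(A|E) = O(A)·[P(E|A)/P(E|¬A)], hence O(A) = O(A|E)/LR.
Posterior odds = 0.487/(1−0.487) = 0.9493. LR = 0.89/0.33 = 2.6970.
Prior odds = 0.9493/2.6970 = 0.3520, so P(A) = 0.3520/(1+0.3520) ≈ 0.26.

P(A) = 0.26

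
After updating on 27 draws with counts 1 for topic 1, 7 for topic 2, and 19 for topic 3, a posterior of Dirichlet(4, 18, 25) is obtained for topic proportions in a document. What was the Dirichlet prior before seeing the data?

Dirichlet(3, 11, 6)

For a Dirichlet(α) prior with multinomial counts c, the posterior is Dirichlet(α + c) componentwise.
Subtract each count from the matching posterior parameter: 4−1=3, 18−7=11, 25−19=6.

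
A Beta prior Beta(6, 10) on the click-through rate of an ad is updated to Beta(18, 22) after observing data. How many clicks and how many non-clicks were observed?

12 clicks and 12 non-clicks

Under Beta–binomial conjugacy the posterior parameters are (α+s, β+f).
Match parameters: s=18−6=12, f=22−10=12.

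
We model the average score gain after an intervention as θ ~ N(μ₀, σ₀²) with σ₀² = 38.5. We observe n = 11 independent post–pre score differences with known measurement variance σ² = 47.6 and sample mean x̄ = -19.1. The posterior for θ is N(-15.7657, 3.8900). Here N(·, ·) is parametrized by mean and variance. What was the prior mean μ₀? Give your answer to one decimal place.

μ₀ = 13.9

The posterior mean is a precision-weighted average: μ_n = (τ₀μ₀ + τ_data·x̄)/(τ₀+τ_data), with τ₀=1/σ₀² and τ_data=n/σ².
Here τ₀ = 1/38.5 = 0.025974 and τ_data = 11/47.6 = 0.231092, so τ_n = 0.257066.
Rearranging for μ₀: μ₀ = (μ_n·τ_n − τ_data·x̄)/τ₀ = (-15.7657·0.257066 − 0.231092·-19.1) / 0.025974 = 0.361032/0.025974 ≈ 13.9.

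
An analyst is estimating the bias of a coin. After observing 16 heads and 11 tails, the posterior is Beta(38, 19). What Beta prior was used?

Beta(22, 8)

Under Beta–binomial conjugacy the posterior parameters are (a+s, b+f).
So a = 38 − 16 = 22 and b = 19 − 11 = 8.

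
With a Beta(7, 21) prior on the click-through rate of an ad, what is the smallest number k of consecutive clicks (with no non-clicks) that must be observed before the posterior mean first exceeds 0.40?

k = 8

After k clicks and 0 non-clicks the posterior is Beta(7+k, 21), with mean (7+k)/(7+21+k).
Set (7+k)/(28+k) > 0.40 and solve: k > (0.40·28 − 7)/(1 − 0.40) = 7.000.
The smallest integer exceeding 7.000 is 8, and checking k=8: (15)/(36) = 0.4167 > 0.40.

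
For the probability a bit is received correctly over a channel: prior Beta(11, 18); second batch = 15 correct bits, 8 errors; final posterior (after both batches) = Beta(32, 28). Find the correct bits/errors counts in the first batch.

Sequential conjugate updates are equivalent to a single update on the pooled data, so total successes = posterior α − prior α and total failures = posterior β − prior β.
Total across both batches: 32−11=21 correct bits, 28−18=10 errors.
Subtract the second batch: 21−15=6 correct bits and 10−8=2 errors.

6 correct bits and 2 errors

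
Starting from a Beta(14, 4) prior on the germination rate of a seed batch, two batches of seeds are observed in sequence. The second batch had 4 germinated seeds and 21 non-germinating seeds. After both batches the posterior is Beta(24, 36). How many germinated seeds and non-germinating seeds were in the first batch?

6 germinated seeds and 11 non-germinating seeds

Because Beta–binomial updating is additive in the counts, the combined data contributed (α_post−α_prior, β_post−β_prior) successes and failures.
Total across both batches: 24−14=10 germinated seeds, 36−4=32 non-germinating seeds.
Subtract the second batch: 10−4=6 germinated seeds and 32−21=11 non-germinating seeds.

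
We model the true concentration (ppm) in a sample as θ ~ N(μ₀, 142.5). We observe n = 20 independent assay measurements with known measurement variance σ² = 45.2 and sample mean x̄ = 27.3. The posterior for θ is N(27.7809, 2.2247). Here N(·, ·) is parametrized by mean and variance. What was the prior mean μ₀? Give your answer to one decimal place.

μ₀ = 58.1

With known observation variance, the Normal–Normal posterior has precision τ_n = τ₀ + n/σ² and mean μ_n = (τ₀μ₀ + (n/σ²)x̄)/τ_n.
Here τ₀ = 1/142.5 = 0.007018 and τ_data = 20/45.2 = 0.442478, so τ_n = 0.449496.
Rearranging for μ₀: μ₀ = (μ_n·τ_n − τ_data·x̄)/τ₀ = (27.7809·0.449496 − 0.442478·27.3) / 0.007018 = 0.407754/0.007018 ≈ 58.1.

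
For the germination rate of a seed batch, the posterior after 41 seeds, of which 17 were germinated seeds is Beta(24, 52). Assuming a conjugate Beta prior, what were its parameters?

Beta is conjugate to the binomial likelihood: posterior = Beta(α+s, β+f).
So α = 24 − 17 = 7 and β = 52 − 24 = 28.

Beta(7, 28)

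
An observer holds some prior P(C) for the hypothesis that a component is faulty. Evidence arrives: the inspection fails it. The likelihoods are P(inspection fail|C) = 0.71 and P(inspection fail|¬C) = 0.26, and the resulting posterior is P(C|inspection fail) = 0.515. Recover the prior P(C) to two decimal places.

In odds form, posterior odds = prior odds × likelihood ratio, so prior odds = posterior odds ÷ LR.
Posterior odds = 0.515/(1−0.515) = 1.0619. LR = 0.71/0.26 = 2.7308.
Prior odds = 1.0619/2.7308 = 0.3889, so P(C) = 0.3889/(1+0.3889) ≈ 0.28.

P(C) = 0.28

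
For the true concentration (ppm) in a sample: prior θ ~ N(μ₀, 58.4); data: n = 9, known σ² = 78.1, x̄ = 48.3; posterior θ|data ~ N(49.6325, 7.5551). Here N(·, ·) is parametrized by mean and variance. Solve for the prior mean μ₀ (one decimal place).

μ₀ = 58.6

The posterior mean is a precision-weighted average: μ_n = (τ₀μ₀ + τ_data·x̄)/(τ₀+τ_data), with τ₀=1/σ₀² and τ_data=n/σ².
Here τ₀ = 1/58.4 = 0.017123 and τ_data = 9/78.1 = 0.115237, so τ_n = 0.132360.
Rearranging for μ₀: μ₀ = (μ_n·τ_n − τ_data·x̄)/τ₀ = (49.6325·0.132360 − 0.115237·48.3) / 0.017123 = 1.003411/0.017123 ≈ 58.6.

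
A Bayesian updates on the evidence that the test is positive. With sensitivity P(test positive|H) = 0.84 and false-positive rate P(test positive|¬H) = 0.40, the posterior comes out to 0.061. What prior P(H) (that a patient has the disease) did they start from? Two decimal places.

Bayes' rule in odds form gives O(H|E) = O(H)·[P(E|H)/P(E|¬H)], hence O(H) = O(H|E)/LR.
Posterior odds = 0.061/(1−0.061) = 0.0650. LR = 0.84/0.40 = 2.1000.
Prior odds = 0.0650/2.1000 = 0.0310, so P(H) = 0.0310/(1+0.0310) ≈ 0.03.

P(H) = 0.03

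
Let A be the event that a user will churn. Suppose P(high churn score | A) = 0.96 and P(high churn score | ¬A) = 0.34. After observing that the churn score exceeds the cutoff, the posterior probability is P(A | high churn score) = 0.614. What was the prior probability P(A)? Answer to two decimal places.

Bayes' rule in odds form gives O(A|E) = O(A)·[P(E|A)/P(E|¬A)], hence O(A) = O(A|E)/LR.
Posterior odds = 0.614/(1−0.614) = 1.5907. LR = 0.96/0.34 = 2.8235.
Prior odds = 1.5907/2.8235 = 0.5634, so P(A) = 0.5634/(1+0.5634) ≈ 0.36.

P(A) = 0.36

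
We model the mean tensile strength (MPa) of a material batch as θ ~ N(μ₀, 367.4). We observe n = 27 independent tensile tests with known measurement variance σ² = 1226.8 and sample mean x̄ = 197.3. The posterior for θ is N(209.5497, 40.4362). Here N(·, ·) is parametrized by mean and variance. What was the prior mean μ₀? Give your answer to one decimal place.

The posterior mean is a precision-weighted average: μ_n = (τ₀μ₀ + τ_data·x̄)/(τ₀+τ_data), with τ₀=1/σ₀² and τ_data=n/σ².
Here τ₀ = 1/367.4 = 0.002722 and τ_data = 27/1226.8 = 0.022008, so τ_n = 0.024730.
Rearranging for μ₀: μ₀ = (μ_n·τ_n − τ_data·x̄)/τ₀ = (209.5497·0.024730 − 0.022008·197.3) / 0.002722 = 0.839986/0.002722 ≈ 308.6.

μ₀ = 308.6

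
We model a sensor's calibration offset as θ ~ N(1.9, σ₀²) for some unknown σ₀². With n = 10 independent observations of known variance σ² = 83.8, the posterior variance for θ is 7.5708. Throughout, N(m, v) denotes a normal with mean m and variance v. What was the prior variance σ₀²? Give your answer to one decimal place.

σ₀² = 78.4

For the Normal–Normal model with known σ², precisions add: τ_n = τ₀ + n/σ².
So 1/σ₀² = 1/7.5708 − 10/83.8 = 0.132086 − 0.119332 = 0.012754.
Hence σ₀² = 1/0.012754 ≈ 78.4.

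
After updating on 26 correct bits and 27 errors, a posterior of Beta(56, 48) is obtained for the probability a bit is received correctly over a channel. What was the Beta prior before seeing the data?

Beta(30, 21)

Beta is conjugate to the binomial likelihood: posterior = Beta(α+s, β+f).
Subtract the data counts: 56−26=30, 48−27=21.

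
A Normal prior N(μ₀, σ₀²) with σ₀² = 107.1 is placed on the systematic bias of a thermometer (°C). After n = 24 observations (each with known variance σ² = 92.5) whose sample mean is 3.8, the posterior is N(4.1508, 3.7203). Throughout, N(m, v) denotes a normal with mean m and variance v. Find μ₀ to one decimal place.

The posterior mean is a precision-weighted average: μ_n = (τ₀μ₀ + τ_data·x̄)/(τ₀+τ_data), with τ₀=1/σ₀² and τ_data=n/σ².
Here τ₀ = 1/107.1 = 0.009337 and τ_data = 24/92.5 = 0.259459, so τ_n = 0.268796.
Rearranging for μ₀: μ₀ = (μ_n·τ_n − τ_data·x̄)/τ₀ = (4.1508·0.268796 − 0.259459·3.8) / 0.009337 = 0.129774/0.009337 ≈ 13.9.

μ₀ = 13.9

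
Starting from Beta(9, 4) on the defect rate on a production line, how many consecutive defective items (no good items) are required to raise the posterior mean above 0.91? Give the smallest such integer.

After k defective items and 0 good items the posterior is Beta(9+k, 4), with mean (9+k)/(9+4+k).
Set (9+k)/(13+k) > 0.91 and solve: k > (0.91·13 − 9)/(1 − 0.91) = 31.444.
The smallest integer exceeding 31.444 is 32.

k = 32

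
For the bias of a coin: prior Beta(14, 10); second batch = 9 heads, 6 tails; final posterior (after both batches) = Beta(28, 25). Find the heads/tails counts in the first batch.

5 heads and 9 tails

Because Beta–binomial updating is additive in the counts, the combined data contributed (α_post−α_prior, β_post−β_prior) successes and failures.
Total across both batches: 28−14=14 heads, 25−10=15 tails.
Subtract the second batch: 14−9=5 heads and 15−6=9 tails.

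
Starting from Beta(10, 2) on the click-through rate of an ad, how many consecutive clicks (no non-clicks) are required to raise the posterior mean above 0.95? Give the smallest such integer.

After k clicks and 0 non-clicks the posterior is Beta(10+k, 2), with mean (10+k)/(10+2+k).
Set (10+k)/(12+k) > 0.95 and solve: k > (0.95·12 − 10)/(1 − 0.95) = 28.000.
The smallest integer exceeding 28.000 is 29, and checking k=29: (39)/(41) = 0.9512 > 0.95.

k = 29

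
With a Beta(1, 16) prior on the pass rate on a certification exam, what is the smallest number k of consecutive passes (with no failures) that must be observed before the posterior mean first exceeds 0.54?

k = 18

After k passes and 0 failures the posterior is Beta(1+k, 16), with mean (1+k)/(1+16+k).
Set (1+k)/(17+k) > 0.54 and solve: k > (0.54·17 − 1)/(1 − 0.54) = 17.783.
The smallest integer exceeding 17.783 is 18.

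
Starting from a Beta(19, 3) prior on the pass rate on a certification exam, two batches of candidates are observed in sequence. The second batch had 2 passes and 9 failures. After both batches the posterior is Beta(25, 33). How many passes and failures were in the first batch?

4 passes and 21 failures

Because Beta–binomial updating is additive in the counts, the combined data contributed (α_post−α_prior, β_post−β_prior) successes and failures.
Total across both batches: 25−19=6 passes, 33−3=30 failures.
Subtract the second batch: 6−2=4 passes and 30−9=21 failures.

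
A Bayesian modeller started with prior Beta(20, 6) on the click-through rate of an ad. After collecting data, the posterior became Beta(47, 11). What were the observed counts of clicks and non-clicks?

Beta is conjugate to the binomial likelihood: posterior = Beta(a+s, b+f).
Match parameters: s=47−20=27, f=11−6=5.

27 clicks and 5 non-clicks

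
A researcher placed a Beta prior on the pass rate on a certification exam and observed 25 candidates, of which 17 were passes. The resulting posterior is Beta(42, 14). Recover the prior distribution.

Beta(25, 6)

A Beta(a, b) prior with s successes and f failures in binomial data gives a Beta(a+s, b+f) posterior.
Subtract the data counts: 42−17=25, 14−8=6.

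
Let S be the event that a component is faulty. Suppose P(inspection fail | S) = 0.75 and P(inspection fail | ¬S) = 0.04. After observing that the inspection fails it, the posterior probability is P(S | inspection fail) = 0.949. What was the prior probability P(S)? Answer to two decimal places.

P(S) = 0.50

Bayes' rule in odds form gives O(S|E) = O(S)·[P(E|S)/P(E|¬S)], hence O(S) = O(S|E)/LR.
Posterior odds = 0.949/(1−0.949) = 18.6078. LR = 0.75/0.04 = 18.7500.
Prior odds = 18.6078/18.7500 = 0.9924, so P(S) = 0.9924/(1+0.9924) ≈ 0.50.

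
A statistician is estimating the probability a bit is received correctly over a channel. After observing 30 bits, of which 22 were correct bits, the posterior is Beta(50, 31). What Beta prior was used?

Under Beta–binomial conjugacy the posterior parameters are (a+s, b+f).
So a = 50 − 22 = 28 and b = 31 − 8 = 23.

Beta(28, 23)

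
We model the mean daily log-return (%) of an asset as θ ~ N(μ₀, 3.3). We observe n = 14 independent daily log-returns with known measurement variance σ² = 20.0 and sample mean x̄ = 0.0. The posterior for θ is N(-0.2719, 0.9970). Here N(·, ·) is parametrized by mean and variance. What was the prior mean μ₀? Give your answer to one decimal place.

μ₀ = -0.9

The posterior mean is a precision-weighted average: μ_n = (τ₀μ₀ + τ_data·x̄)/(τ₀+τ_data), with τ₀=1/σ₀² and τ_data=n/σ².
Here τ₀ = 1/3.3 = 0.303030 and τ_data = 14/20.0 = 0.700000, so τ_n = 1.003030.
Rearranging for μ₀: μ₀ = (μ_n·τ_n − τ_data·x̄)/τ₀ = (-0.2719·1.003030 − 0.700000·0.0) / 0.303030 = -0.272724/0.303030 ≈ -0.9.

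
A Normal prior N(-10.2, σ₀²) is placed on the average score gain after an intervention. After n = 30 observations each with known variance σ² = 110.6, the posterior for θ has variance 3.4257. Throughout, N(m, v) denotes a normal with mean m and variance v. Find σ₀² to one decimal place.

σ₀² = 48.4

For the Normal–Normal model with known σ², precisions add: τ_n = τ₀ + n/σ².
So 1/σ₀² = 1/3.4257 − 30/110.6 = 0.291911 − 0.271248 = 0.020663.
Hence σ₀² = 1/0.020663 ≈ 48.4.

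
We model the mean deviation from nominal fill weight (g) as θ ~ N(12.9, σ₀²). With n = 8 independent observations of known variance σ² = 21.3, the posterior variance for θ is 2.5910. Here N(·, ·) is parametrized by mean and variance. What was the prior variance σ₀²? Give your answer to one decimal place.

σ₀² = 96.5

Posterior precision equals prior precision plus data precision: 1/σ_n² = 1/σ₀² + n/σ².
So 1/σ₀² = 1/2.5910 − 8/21.3 = 0.385951 − 0.375587 = 0.010364.
Hence σ₀² = 1/0.010364 ≈ 96.5.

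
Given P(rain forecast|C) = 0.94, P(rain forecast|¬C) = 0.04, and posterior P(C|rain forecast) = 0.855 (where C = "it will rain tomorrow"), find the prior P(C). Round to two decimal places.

P(C) = 0.20

In odds form, posterior odds = prior odds × likelihood ratio, so prior odds = posterior odds ÷ LR.
Posterior odds = 0.855/(1−0.855) = 5.8966. LR = 0.94/0.04 = 23.5000.
Prior odds = 5.8966/23.5000 = 0.2509, so P(C) = 0.2509/(1+0.2509) ≈ 0.20.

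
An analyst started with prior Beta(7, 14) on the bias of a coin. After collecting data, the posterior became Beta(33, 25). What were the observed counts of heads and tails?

26 heads and 11 tails

Beta is conjugate to the binomial likelihood: posterior = Beta(α+s, β+f).
So s = 33 − 7 = 26 and f = 25 − 14 = 11.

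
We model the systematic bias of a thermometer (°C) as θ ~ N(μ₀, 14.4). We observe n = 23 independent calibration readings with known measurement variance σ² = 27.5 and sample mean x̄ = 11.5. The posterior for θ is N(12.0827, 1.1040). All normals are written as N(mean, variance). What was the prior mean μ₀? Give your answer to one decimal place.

The posterior mean is a precision-weighted average: μ_n = (τ₀μ₀ + τ_data·x̄)/(τ₀+τ_data), with τ₀=1/σ₀² and τ_data=n/σ².
Here τ₀ = 1/14.4 = 0.069444 and τ_data = 23/27.5 = 0.836364, so τ_n = 0.905808.
Rearranging for μ₀: μ₀ = (μ_n·τ_n − τ_data·x̄)/τ₀ = (12.0827·0.905808 − 0.836364·11.5) / 0.069444 = 1.326420/0.069444 ≈ 19.1.

μ₀ = 19.1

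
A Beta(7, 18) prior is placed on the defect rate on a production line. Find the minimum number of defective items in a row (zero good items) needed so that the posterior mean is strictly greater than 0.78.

k = 57

After k defective items and 0 good items the posterior is Beta(7+k, 18), with mean (7+k)/(7+18+k).
Set (7+k)/(25+k) > 0.78 and solve: k > (0.78·25 − 7)/(1 − 0.78) = 56.818.
The smallest integer exceeding 56.818 is 57.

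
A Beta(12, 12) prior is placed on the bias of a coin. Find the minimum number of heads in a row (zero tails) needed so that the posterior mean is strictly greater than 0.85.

After k heads and 0 tails the posterior is Beta(12+k, 12), with mean (12+k)/(12+12+k).
Set (12+k)/(24+k) > 0.85 and solve: k > (0.85·24 − 12)/(1 − 0.85) = 56.000.
The smallest integer exceeding 56.000 is 57, and checking k=57: (69)/(81) = 0.8519 > 0.85.

k = 57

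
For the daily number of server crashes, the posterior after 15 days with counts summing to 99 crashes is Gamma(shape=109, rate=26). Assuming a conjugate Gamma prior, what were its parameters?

Gamma–Poisson conjugacy: posterior shape = α + Σxᵢ, posterior rate = β + n.
So α = 109 − 99 = 10 and β = 26 − 15 = 11.

Gamma(shape=10, rate=11)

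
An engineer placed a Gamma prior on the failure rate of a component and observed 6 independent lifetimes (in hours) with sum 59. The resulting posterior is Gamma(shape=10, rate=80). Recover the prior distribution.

Gamma(shape=4, rate=21)

Gamma–exponential conjugacy: posterior shape = α + n, posterior rate = β + Σtᵢ.
So α = 10 − 6 = 4 and β = 80 − 59 = 21.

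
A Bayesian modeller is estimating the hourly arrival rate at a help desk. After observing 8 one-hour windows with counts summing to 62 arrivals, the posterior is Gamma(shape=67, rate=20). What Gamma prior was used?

A Gamma(α, β) prior (rate parametrization) on a Poisson rate with n observations summing to S gives posterior Gamma(α+S, β+n).
So α = 67 − 62 = 5 and β = 20 − 8 = 12.

Gamma(shape=5, rate=12)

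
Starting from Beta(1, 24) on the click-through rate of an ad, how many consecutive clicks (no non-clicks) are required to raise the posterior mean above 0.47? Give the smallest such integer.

After k clicks and 0 non-clicks the posterior is Beta(1+k, 24), with mean (1+k)/(1+24+k).
Set (1+k)/(25+k) > 0.47 and solve: k > (0.47·25 − 1)/(1 − 0.47) = 20.283.
The smallest integer exceeding 20.283 is 21.

k = 21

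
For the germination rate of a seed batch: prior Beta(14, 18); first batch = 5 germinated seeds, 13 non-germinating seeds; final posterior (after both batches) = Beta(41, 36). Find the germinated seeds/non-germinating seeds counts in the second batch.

Sequential conjugate updates are equivalent to a single update on the pooled data, so total successes = posterior α − prior α and total failures = posterior β − prior β.
Total across both batches: 41−14=27 germinated seeds, 36−18=18 non-germinating seeds.
Subtract the first batch: 27−5=22 germinated seeds and 18−13=5 non-germinating seeds.

22 germinated seeds and 5 non-germinating seeds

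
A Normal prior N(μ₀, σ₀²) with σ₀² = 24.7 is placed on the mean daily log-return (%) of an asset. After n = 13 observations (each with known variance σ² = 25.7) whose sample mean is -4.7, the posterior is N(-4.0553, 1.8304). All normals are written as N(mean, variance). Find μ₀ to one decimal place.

μ₀ = 4.0

With known observation variance, the Normal–Normal posterior has precision τ_n = τ₀ + n/σ² and mean μ_n = (τ₀μ₀ + (n/σ²)x̄)/τ_n.
Here τ₀ = 1/24.7 = 0.040486 and τ_data = 13/25.7 = 0.505837, so τ_n = 0.546323.
Rearranging for μ₀: μ₀ = (μ_n·τ_n − τ_data·x̄)/τ₀ = (-4.0553·0.546323 − 0.505837·-4.7) / 0.040486 = 0.161930/0.040486 ≈ 4.0.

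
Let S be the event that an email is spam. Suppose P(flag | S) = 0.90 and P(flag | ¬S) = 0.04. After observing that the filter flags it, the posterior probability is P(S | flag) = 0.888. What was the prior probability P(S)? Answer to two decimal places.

In odds form, posterior odds = prior odds × likelihood ratio, so prior odds = posterior odds ÷ LR.
Posterior odds = 0.888/(1−0.888) = 7.9286. LR = 0.90/0.04 = 22.5000.
Prior odds = 7.9286/22.5000 = 0.3524, so P(S) = 0.3524/(1+0.3524) ≈ 0.26.

P(S) = 0.26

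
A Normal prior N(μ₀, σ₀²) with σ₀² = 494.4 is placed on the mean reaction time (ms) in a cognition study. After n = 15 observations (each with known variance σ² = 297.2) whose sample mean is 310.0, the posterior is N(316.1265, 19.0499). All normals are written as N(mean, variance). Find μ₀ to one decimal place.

μ₀ = 469.0

The posterior mean is a precision-weighted average: μ_n = (τ₀μ₀ + τ_data·x̄)/(τ₀+τ_data), with τ₀=1/σ₀² and τ_data=n/σ².
Here τ₀ = 1/494.4 = 0.002023 and τ_data = 15/297.2 = 0.050471, so τ_n = 0.052494.
Rearranging for μ₀: μ₀ = (μ_n·τ_n − τ_data·x̄)/τ₀ = (316.1265·0.052494 − 0.050471·310.0) / 0.002023 = 0.948734/0.002023 ≈ 469.0.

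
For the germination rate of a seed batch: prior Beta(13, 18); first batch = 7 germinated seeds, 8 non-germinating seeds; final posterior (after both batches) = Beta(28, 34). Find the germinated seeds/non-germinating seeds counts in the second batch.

Sequential conjugate updates are equivalent to a single update on the pooled data, so total successes = posterior α − prior α and total failures = posterior β − prior β.
Total across both batches: 28−13=15 germinated seeds, 34−18=16 non-germinating seeds.
Subtract the first batch: 15−7=8 germinated seeds and 16−8=8 non-germinating seeds.

8 germinated seeds and 8 non-germinating seeds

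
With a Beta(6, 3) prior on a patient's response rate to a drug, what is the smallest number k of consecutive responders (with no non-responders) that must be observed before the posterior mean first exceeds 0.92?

k = 29

After k responders and 0 non-responders the posterior is Beta(6+k, 3), with mean (6+k)/(6+3+k).
Set (6+k)/(9+k) > 0.92 and solve: k > (0.92·9 − 6)/(1 − 0.92) = 28.500.
The smallest integer exceeding 28.500 is 29, and checking k=29: (35)/(38) = 0.9211 > 0.92.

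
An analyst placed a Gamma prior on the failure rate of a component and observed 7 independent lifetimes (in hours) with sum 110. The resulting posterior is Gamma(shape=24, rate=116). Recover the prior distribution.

For an exponential likelihood with a Gamma(α, β) prior on the rate, n observations with total T give posterior Gamma(α+n, β+T).
So α = 24 − 7 = 17 and β = 116 − 110 = 6.

Gamma(shape=17, rate=6)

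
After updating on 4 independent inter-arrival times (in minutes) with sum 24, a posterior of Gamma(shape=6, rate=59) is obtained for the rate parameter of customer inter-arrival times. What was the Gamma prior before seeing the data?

Gamma(shape=2, rate=35)

Gamma–exponential conjugacy: posterior shape = α + n, posterior rate = β + Σtᵢ.
So α = 6 − 4 = 2 and β = 59 − 24 = 35.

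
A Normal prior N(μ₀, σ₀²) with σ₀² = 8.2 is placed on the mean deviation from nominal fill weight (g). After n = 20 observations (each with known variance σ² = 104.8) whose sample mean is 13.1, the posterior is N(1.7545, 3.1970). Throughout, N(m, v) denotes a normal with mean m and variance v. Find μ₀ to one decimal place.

The posterior mean is a precision-weighted average: μ_n = (τ₀μ₀ + τ_data·x̄)/(τ₀+τ_data), with τ₀=1/σ₀² and τ_data=n/σ².
Here τ₀ = 1/8.2 = 0.121951 and τ_data = 20/104.8 = 0.190840, so τ_n = 0.312791.
Rearranging for μ₀: μ₀ = (μ_n·τ_n − τ_data·x̄)/τ₀ = (1.7545·0.312791 − 0.190840·13.1) / 0.121951 = -1.951212/0.121951 ≈ -16.0.

μ₀ = -16.0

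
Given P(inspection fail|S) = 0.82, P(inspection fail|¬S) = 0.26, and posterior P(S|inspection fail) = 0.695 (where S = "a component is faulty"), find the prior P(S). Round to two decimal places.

P(S) = 0.42

Bayes' rule in odds form gives O(S|E) = O(S)·[P(E|S)/P(E|¬S)], hence O(S) = O(S|E)/LR.
Posterior odds = 0.695/(1−0.695) = 2.2787. LR = 0.82/0.26 = 3.1538.
Prior odds = 2.2787/3.1538 = 0.7225, so P(S) = 0.7225/(1+0.7225) ≈ 0.42.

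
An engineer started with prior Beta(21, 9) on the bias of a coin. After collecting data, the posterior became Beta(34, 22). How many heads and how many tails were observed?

Under Beta–binomial conjugacy the posterior parameters are (a+s, b+f).
So s = 34 − 21 = 13 and f = 22 − 9 = 13.

13 heads and 13 tails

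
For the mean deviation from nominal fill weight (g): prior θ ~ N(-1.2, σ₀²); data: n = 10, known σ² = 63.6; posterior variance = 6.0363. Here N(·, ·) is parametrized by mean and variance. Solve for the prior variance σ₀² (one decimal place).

Posterior precision equals prior precision plus data precision: 1/σ_n² = 1/σ₀² + n/σ².
So 1/σ₀² = 1/6.0363 − 10/63.6 = 0.165664 − 0.157233 = 0.008431.
Hence σ₀² = 1/0.008431 ≈ 118.6.

σ₀² = 118.6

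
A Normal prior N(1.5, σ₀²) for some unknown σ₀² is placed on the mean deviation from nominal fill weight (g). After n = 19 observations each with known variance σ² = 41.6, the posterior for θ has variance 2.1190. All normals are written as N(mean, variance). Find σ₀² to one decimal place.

Posterior precision equals prior precision plus data precision: 1/σ_n² = 1/σ₀² + n/σ².
So 1/σ₀² = 1/2.1190 − 19/41.6 = 0.471921 − 0.456731 = 0.015190.
Hence σ₀² = 1/0.015190 ≈ 65.8.

σ₀² = 65.8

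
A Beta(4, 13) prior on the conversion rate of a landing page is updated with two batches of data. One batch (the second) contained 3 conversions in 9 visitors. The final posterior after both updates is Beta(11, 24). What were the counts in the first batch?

Because Beta–binomial updating is additive in the counts, the combined data contributed (α_post−α_prior, β_post−β_prior) successes and failures.
Total across both batches: 11−4=7 conversions, 24−13=11 bounces.
Subtract the second batch: 7−3=4 conversions and 11−6=5 bounces.

4 conversions and 5 bounces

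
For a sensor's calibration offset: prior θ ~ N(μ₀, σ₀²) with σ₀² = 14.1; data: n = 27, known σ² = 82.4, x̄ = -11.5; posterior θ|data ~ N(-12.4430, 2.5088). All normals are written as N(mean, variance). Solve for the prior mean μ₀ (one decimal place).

μ₀ = -16.8

With known observation variance, the Normal–Normal posterior has precision τ_n = τ₀ + n/σ² and mean μ_n = (τ₀μ₀ + (n/σ²)x̄)/τ_n.
Here τ₀ = 1/14.1 = 0.070922 and τ_data = 27/82.4 = 0.327670, so τ_n = 0.398592.
Rearranging for μ₀: μ₀ = (μ_n·τ_n − τ_data·x̄)/τ₀ = (-12.4430·0.398592 − 0.327670·-11.5) / 0.070922 = -1.191475/0.070922 ≈ -16.8.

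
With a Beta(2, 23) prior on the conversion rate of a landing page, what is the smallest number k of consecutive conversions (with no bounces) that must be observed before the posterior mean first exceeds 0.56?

After k conversions and 0 bounces the posterior is Beta(2+k, 23), with mean (2+k)/(2+23+k).
Set (2+k)/(25+k) > 0.56 and solve: k > (0.56·25 − 2)/(1 − 0.56) = 27.273.
The smallest integer exceeding 27.273 is 28.

k = 28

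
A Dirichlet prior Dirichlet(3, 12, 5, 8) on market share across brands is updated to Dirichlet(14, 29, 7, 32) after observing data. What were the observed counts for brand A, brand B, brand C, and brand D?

counts (11, 17, 2, 24)

For a Dirichlet(α) prior with multinomial counts c, the posterior is Dirichlet(α + c) componentwise.
Counts are posterior − prior componentwise: 14−3=11, 29−12=17, 7−5=2, 32−8=24.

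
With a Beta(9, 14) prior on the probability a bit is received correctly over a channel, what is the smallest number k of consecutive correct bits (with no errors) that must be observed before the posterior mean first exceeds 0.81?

k = 51

After k correct bits and 0 errors the posterior is Beta(9+k, 14), with mean (9+k)/(9+14+k).
Set (9+k)/(23+k) > 0.81 and solve: k > (0.81·23 − 9)/(1 − 0.81) = 50.684.
The smallest integer exceeding 50.684 is 51.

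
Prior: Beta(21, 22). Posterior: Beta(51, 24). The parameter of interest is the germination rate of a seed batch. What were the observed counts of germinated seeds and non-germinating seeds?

30 germinated seeds and 2 non-germinating seeds

Under Beta–binomial conjugacy the posterior parameters are (α+s, β+f).
Match parameters: s=51−21=30, f=24−22=2.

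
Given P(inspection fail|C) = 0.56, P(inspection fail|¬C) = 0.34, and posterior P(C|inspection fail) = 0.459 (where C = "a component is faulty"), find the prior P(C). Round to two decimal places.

P(C) = 0.34

In odds form, posterior odds = prior odds × likelihood ratio, so prior odds = posterior odds ÷ LR.
Posterior odds = 0.459/(1−0.459) = 0.8484. LR = 0.56/0.34 = 1.6471.
Prior odds = 0.8484/1.6471 = 0.5151, so P(C) = 0.5151/(1+0.5151) ≈ 0.34.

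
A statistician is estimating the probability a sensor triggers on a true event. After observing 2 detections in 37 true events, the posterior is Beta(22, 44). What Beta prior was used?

Beta(20, 9)

A Beta(a, b) prior with s successes and f failures in binomial data gives a Beta(a+s, b+f) posterior.
So a = 22 − 2 = 20 and b = 44 − 35 = 9.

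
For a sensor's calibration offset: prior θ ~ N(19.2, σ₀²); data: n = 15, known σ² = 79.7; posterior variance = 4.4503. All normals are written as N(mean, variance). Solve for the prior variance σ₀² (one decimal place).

σ₀² = 27.4

Posterior precision equals prior precision plus data precision: 1/σ_n² = 1/σ₀² + n/σ².
So 1/σ₀² = 1/4.4503 − 15/79.7 = 0.224704 − 0.188206 = 0.036498.
Hence σ₀² = 1/0.036498 ≈ 27.4.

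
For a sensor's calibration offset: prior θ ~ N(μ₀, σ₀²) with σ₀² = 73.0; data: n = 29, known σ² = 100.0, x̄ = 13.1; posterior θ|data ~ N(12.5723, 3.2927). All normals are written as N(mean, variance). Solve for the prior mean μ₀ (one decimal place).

The posterior mean is a precision-weighted average: μ_n = (τ₀μ₀ + τ_data·x̄)/(τ₀+τ_data), with τ₀=1/σ₀² and τ_data=n/σ².
Here τ₀ = 1/73.0 = 0.013699 and τ_data = 29/100.0 = 0.290000, so τ_n = 0.303699.
Rearranging for μ₀: μ₀ = (μ_n·τ_n − τ_data·x̄)/τ₀ = (12.5723·0.303699 − 0.290000·13.1) / 0.013699 = 0.019195/0.013699 ≈ 1.4.

μ₀ = 1.4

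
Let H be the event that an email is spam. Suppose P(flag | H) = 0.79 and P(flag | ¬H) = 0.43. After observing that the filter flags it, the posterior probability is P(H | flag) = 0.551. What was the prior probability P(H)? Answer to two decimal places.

Bayes' rule in odds form gives O(H|E) = O(H)·[P(E|H)/P(E|¬H)], hence O(H) = O(H|E)/LR.
Posterior odds = 0.551/(1−0.551) = 1.2272. LR = 0.79/0.43 = 1.8372.
Prior odds = 1.2272/1.8372 = 0.6680, so P(H) = 0.6680/(1+0.6680) ≈ 0.40.

P(H) = 0.40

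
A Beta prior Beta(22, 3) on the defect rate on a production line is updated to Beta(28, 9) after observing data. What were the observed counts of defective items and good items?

A Beta(a, b) prior with s successes and f failures in binomial data gives a Beta(a+s, b+f) posterior.
So s = 28 − 22 = 6 and f = 9 − 3 = 6.

6 defective items and 6 good items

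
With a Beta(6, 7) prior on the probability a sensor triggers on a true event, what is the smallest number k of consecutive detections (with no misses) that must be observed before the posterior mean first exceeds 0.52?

k = 2

After k detections and 0 misses the posterior is Beta(6+k, 7), with mean (6+k)/(6+7+k).
Set (6+k)/(13+k) > 0.52 and solve: k > (0.52·13 − 6)/(1 − 0.52) = 1.583.
The smallest integer exceeding 1.583 is 2, and checking k=2: (8)/(15) = 0.5333 > 0.52.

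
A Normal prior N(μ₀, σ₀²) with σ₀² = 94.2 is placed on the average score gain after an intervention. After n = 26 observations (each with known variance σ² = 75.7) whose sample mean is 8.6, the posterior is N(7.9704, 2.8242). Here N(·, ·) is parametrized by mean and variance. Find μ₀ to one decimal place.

μ₀ = -12.4

With known observation variance, the Normal–Normal posterior has precision τ_n = τ₀ + n/σ² and mean μ_n = (τ₀μ₀ + (n/σ²)x̄)/τ_n.
Here τ₀ = 1/94.2 = 0.010616 and τ_data = 26/75.7 = 0.343461, so τ_n = 0.354077.
Rearranging for μ₀: μ₀ = (μ_n·τ_n − τ_data·x̄)/τ₀ = (7.9704·0.354077 − 0.343461·8.6) / 0.010616 = -0.131629/0.010616 ≈ -12.4.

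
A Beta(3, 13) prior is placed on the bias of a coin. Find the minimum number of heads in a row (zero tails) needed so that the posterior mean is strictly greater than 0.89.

After k heads and 0 tails the posterior is Beta(3+k, 13), with mean (3+k)/(3+13+k).
Set (3+k)/(16+k) > 0.89 and solve: k > (0.89·16 − 3)/(1 − 0.89) = 102.182.
The smallest integer exceeding 102.182 is 103.

k = 103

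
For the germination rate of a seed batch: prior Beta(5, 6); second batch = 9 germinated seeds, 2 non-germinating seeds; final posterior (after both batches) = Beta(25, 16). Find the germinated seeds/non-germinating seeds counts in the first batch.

11 germinated seeds and 8 non-germinating seeds

Because Beta–binomial updating is additive in the counts, the combined data contributed (α_post−α_prior, β_post−β_prior) successes and failures.
Total across both batches: 25−5=20 germinated seeds, 16−6=10 non-germinating seeds.
Subtract the second batch: 20−9=11 germinated seeds and 10−2=8 non-germinating seeds.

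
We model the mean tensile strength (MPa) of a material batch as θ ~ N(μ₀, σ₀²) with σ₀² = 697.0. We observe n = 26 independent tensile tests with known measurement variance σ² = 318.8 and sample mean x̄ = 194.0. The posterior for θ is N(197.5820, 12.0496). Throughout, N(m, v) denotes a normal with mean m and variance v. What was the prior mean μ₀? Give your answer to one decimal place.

μ₀ = 401.2

With known observation variance, the Normal–Normal posterior has precision τ_n = τ₀ + n/σ² and mean μ_n = (τ₀μ₀ + (n/σ²)x̄)/τ_n.
Here τ₀ = 1/697.0 = 0.001435 and τ_data = 26/318.8 = 0.081556, so τ_n = 0.082991.
Rearranging for μ₀: μ₀ = (μ_n·τ_n − τ_data·x̄)/τ₀ = (197.5820·0.082991 − 0.081556·194.0) / 0.001435 = 0.575664/0.001435 ≈ 401.2.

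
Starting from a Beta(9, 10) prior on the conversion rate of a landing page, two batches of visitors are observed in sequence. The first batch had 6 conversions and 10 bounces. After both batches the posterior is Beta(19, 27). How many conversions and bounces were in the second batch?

4 conversions and 7 bounces

Because Beta–binomial updating is additive in the counts, the combined data contributed (α_post−α_prior, β_post−β_prior) successes and failures.
Total across both batches: 19−9=10 conversions, 27−10=17 bounces.
Subtract the first batch: 10−6=4 conversions and 17−10=7 bounces.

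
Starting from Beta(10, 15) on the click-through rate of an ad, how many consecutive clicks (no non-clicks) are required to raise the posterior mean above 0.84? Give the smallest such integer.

After k clicks and 0 non-clicks the posterior is Beta(10+k, 15), with mean (10+k)/(10+15+k).
Set (10+k)/(25+k) > 0.84 and solve: k > (0.84·25 − 10)/(1 − 0.84) = 68.750.
The smallest integer exceeding 68.750 is 69.

k = 69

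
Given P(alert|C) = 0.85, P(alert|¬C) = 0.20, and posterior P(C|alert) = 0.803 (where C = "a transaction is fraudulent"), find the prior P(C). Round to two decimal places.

Bayes' rule in odds form gives O(C|E) = O(C)·[P(E|C)/P(E|¬C)], hence O(C) = O(C|E)/LR.
Posterior odds = 0.803/(1−0.803) = 4.0761. LR = 0.85/0.20 = 4.2500.
Prior odds = 4.0761/4.2500 = 0.9591, so P(C) = 0.9591/(1+0.9591) ≈ 0.49.

P(C) = 0.49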